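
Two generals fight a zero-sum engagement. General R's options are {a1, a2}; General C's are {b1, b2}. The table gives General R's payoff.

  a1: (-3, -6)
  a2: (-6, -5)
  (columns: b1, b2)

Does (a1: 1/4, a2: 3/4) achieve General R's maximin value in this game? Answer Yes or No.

Against b1 this mix gives (1/4)·(-3) + (3/4)·(-6) = -21/4.
Against b2 this mix gives (1/4)·(-6) + (3/4)·(-5) = -21/4.
All of General C's active replies (b1, b2) yield -21/4, and no column does worse for General R. The mix makes General C indifferent and guarantees -21/4, so it is optimal.

Yes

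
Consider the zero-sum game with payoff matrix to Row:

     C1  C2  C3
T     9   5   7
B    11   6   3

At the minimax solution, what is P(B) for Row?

2/5

Row minima: T → 5, B → 3; maximin = 5.
Column maxima: C1 → 11, C2 → 6, C3 → 7; minimax = 6.
5 ≠ 6, so there is no saddle point; optimal play is mixed.
C1 is strictly dominated by C2 (it gives Row strictly more in every row), so Column never plays it.
On the remaining 2×2 (T, B vs C2, C3):
Let Row play T with probability p. Expected payoff against C2: 5p + 6(1−p) = −p + 6; against C3: 7p + 3(1−p) = 4p + 3.
Setting these equal: −p + 6 = 4p + 3 ⇒ −5p = -3 ⇒ p = 3/5, and the value is (-1)·(3/5) + 6 = 27/5.
For Column: with q = P(C2), equating T's and B's payoffs gives −2q + 7 = 3q + 3 ⇒ q = 4/5.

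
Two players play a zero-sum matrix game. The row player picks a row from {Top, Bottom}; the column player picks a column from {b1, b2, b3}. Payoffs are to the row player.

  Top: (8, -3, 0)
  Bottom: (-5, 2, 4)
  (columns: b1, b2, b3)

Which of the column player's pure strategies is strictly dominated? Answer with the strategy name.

b3

b2 holds the row player's payoff strictly below b3 in every row: -3 < 0, 2 < 4.
So b3 is strictly dominated for the column player.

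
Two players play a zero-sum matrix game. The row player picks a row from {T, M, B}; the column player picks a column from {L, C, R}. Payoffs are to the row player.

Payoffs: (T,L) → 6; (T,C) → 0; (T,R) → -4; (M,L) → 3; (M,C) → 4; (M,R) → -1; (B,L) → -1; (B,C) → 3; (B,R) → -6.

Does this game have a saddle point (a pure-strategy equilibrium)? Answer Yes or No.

Row minima: T → -4, M → -1, B → -6; maximin = -1.
Column maxima: L → 6, C → 4, R → -1; minimax = -1.
maximin = minimax = -1, so a saddle point exists.

Yes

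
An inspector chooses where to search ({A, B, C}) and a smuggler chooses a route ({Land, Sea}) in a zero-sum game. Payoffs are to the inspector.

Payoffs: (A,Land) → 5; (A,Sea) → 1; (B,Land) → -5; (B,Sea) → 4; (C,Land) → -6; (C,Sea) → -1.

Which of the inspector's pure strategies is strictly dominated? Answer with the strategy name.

A gives a strictly higher payoff than C against every column: 5 > -6, 1 > -1.
So C is strictly dominated and the inspector never plays it.

C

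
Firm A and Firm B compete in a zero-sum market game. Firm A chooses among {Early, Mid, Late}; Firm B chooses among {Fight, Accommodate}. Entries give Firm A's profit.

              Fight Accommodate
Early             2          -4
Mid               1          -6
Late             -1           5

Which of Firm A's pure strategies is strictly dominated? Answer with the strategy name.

Early gives a strictly higher payoff than Mid against every column: 2 > 1, -4 > -6.
So Mid is strictly dominated and Firm A never plays it.

Mid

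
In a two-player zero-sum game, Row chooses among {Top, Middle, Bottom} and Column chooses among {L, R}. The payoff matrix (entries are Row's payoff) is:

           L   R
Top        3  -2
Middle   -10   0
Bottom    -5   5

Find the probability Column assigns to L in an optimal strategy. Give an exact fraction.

7/15

Row minima: Top → -2, Middle → -10, Bottom → -5; maximin = -2.
Column maxima: L → 3, R → 5; minimax = 3.
-2 ≠ 3, so there is no saddle point; optimal play is mixed.
Middle is strictly dominated by Bottom, so Row never plays it.
On the remaining 2×2 (Top, Bottom vs L, R):
Let Row play Top with probability p. Expected payoff against L: 3p + (-5)(1−p) = 8p − 5; against R: (-2)p + 5(1−p) = −7p + 5.
Setting these equal: 8p − 5 = −7p + 5 ⇒ 15p = 10 ⇒ p = 2/3, and the value is (8)·(2/3) − 5 = 1/3.
For Column: with q = P(L), equating Top's and Bottom's payoffs gives 5q − 2 = −10q + 5 ⇒ q = 7/15.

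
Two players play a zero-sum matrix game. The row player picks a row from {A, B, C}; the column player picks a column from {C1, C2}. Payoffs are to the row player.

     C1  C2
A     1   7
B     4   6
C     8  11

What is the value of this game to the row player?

8

Row minima: A → 1, B → 4, C → 8; maximin = 8.
Column maxima: C1 → 8, C2 → 11; minimax = 8.
Since maximin = minimax = 8, there is a saddle point and the value is 8.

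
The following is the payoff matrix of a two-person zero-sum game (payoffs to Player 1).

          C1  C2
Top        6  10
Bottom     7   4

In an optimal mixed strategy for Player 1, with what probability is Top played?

3/7

Row minima: Top → 6, Bottom → 4; maximin = 6.
Column maxima: C1 → 7, C2 → 10; minimax = 7.
6 ≠ 7, so there is no saddle point; optimal play is mixed.
Let Player 1 play Top with probability p. Expected payoff against C1: 6p + 7(1−p) = −p + 7; against C2: 10p + 4(1−p) = 6p + 4.
Setting these equal: −p + 7 = 6p + 4 ⇒ −7p = -3 ⇒ p = 3/7, and the value is (-1)·(3/7) + 7 = 46/7.
For Player 2: with q = P(C1), equating Top's and Bottom's payoffs gives −4q + 10 = 3q + 4 ⇒ q = 6/7.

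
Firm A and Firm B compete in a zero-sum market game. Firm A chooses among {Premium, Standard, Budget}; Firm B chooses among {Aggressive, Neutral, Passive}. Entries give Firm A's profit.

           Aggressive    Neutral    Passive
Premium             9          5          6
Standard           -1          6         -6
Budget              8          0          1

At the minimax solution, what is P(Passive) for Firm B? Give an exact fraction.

Row minima: Premium → 5, Standard → -6, Budget → 0; maximin = 5.
Column maxima: Aggressive → 9, Neutral → 6, Passive → 6; minimax = 6.
5 ≠ 6, so there is no saddle point; optimal play is mixed.
Budget is strictly dominated by Premium, so Firm A never plays it.
Aggressive is strictly dominated by Passive (it gives Firm A strictly more in every row), so Firm B never plays it.
On the remaining 2×2 (Premium, Standard vs Neutral, Passive):
Let Firm A play Premium with probability p. Expected payoff against Neutral: 5p + 6(1−p) = −p + 6; against Passive: 6p + (-6)(1−p) = 12p − 6.
Setting these equal: −p + 6 = 12p − 6 ⇒ −13p = -12 ⇒ p = 12/13, and the value is (-1)·(12/13) + 6 = 66/13.
For Firm B: with q = P(Neutral), equating Premium's and Standard's payoffs gives −q + 6 = 12q − 6 ⇒ q = 12/13.

1/13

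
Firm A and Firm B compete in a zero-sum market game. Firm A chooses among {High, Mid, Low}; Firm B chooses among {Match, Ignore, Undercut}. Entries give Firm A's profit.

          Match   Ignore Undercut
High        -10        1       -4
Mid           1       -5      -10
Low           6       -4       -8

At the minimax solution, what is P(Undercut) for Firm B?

Row minima: High → -10, Mid → -10, Low → -8; maximin = -8.
Column maxima: Match → 6, Ignore → 1, Undercut → -4; minimax = -4.
-8 ≠ -4, so there is no saddle point; optimal play is mixed.
Mid is strictly dominated by Low, so Firm A never plays it.
Ignore is strictly dominated by Undercut (it gives Firm A strictly more in every row), so Firm B never plays it.
On the remaining 2×2 (High, Low vs Match, Undercut):
Let Firm A play High with probability p. Expected payoff against Match: (-10)p + 6(1−p) = −16p + 6; against Undercut: (-4)p + (-8)(1−p) = 4p − 8.
Setting these equal: −16p + 6 = 4p − 8 ⇒ −20p = -14 ⇒ p = 7/10, and the value is (-16)·(7/10) + 6 = -26/5.
For Firm B: with q = P(Match), equating High's and Low's payoffs gives −6q − 4 = 14q − 8 ⇒ q = 1/5.

4/5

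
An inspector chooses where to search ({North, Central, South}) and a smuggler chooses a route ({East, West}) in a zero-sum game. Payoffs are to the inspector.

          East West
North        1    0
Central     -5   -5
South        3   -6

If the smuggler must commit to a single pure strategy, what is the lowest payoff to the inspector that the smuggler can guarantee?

Column maxima: East → 3, West → 0.
The smallest of these is 0.

0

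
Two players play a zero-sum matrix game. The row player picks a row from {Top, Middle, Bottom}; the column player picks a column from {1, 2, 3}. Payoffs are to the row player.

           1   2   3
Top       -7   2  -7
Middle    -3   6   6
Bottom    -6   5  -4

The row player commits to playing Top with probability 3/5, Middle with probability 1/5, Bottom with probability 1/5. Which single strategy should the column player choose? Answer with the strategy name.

If the column player plays 1, the row player's expected payoff is (3/5)·(-7) + (1/5)·(-3) + (1/5)·(-6) = -6.
If the column player plays 2, the row player's expected payoff is (3/5)·2 + (1/5)·6 + (1/5)·5 = 17/5.
If the column player plays 3, the row player's expected payoff is (3/5)·(-7) + (1/5)·6 + (1/5)·(-4) = -19/5.
The column player minimizes the row player's payoff; the smallest is -6, so the best response is 1.

1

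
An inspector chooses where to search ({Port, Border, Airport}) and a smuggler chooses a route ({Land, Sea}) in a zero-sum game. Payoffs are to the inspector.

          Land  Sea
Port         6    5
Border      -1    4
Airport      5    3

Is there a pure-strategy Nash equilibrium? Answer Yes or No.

Yes

Row minima: Port → 5, Border → -1, Airport → 3; maximin = 5.
Column maxima: Land → 6, Sea → 5; minimax = 5.
maximin = minimax = 5, so a saddle point exists.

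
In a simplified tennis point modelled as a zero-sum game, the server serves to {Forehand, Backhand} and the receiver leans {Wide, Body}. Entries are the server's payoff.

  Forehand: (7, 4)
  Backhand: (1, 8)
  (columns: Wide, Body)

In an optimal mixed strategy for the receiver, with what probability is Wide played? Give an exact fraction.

2/5

Row minima: Forehand → 4, Backhand → 1; maximin = 4.
Column maxima: Wide → 7, Body → 8; minimax = 7.
4 ≠ 7, so there is no saddle point; optimal play is mixed.
Let the server play Forehand with probability p. Expected payoff against Wide: 7p + 1(1−p) = 6p + 1; against Body: 4p + 8(1−p) = −4p + 8.
Setting these equal: 6p + 1 = −4p + 8 ⇒ 10p = 7 ⇒ p = 7/10, and the value is (6)·(7/10) + 1 = 26/5.
For the receiver: with q = P(Wide), equating Forehand's and Backhand's payoffs gives 3q + 4 = −7q + 8 ⇒ q = 2/5.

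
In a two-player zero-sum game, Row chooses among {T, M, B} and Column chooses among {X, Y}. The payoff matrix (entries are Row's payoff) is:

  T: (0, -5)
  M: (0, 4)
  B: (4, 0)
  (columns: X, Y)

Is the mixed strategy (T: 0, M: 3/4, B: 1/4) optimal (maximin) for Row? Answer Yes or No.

Against X this mix gives (3/4)·0 + (1/4)·4 = 1.
Against Y this mix gives (3/4)·4 + (1/4)·0 = 3.
Column will play X, holding Row to 1. Shifting weight toward the row that does better against X would raise this floor (the equalizing mix achieves 2 against both X and Y), so the proposed strategy is not optimal.

No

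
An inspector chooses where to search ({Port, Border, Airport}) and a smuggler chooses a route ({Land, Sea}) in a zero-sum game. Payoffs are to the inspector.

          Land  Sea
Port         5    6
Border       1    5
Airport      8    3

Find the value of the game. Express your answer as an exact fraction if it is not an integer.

Row minima: Port → 5, Border → 1, Airport → 3; maximin = 5.
Column maxima: Land → 8, Sea → 6; minimax = 6.
5 ≠ 6, so there is no saddle point; optimal play is mixed.
Border is strictly dominated by Port, so the inspector never plays it.
On the remaining 2×2 (Port, Airport vs Land, Sea):
Let the inspector play Port with probability p. Expected payoff against Land: 5p + 8(1−p) = −3p + 8; against Sea: 6p + 3(1−p) = 3p + 3.
Setting these equal: −3p + 8 = 3p + 3 ⇒ −6p = -5 ⇒ p = 5/6, and the value is (-3)·(5/6) + 8 = 11/2.
For the smuggler: with q = P(Land), equating Port's and Airport's payoffs gives −q + 6 = 5q + 3 ⇒ q = 1/2.

11/2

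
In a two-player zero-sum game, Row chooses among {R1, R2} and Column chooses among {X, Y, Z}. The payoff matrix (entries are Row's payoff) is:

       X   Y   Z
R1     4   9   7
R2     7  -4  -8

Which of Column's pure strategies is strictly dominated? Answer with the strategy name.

Z holds Row's payoff strictly below Y in every row: 7 < 9, -8 < -4.
So Y is strictly dominated for Column.

Y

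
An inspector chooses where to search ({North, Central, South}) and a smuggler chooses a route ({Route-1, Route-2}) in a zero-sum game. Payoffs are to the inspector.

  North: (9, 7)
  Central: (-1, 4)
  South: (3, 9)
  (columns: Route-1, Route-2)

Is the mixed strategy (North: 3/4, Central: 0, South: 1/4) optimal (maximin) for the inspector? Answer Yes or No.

Yes

Against Route-1 this mix gives (3/4)·9 + (1/4)·3 = 15/2.
Against Route-2 this mix gives (3/4)·7 + (1/4)·9 = 15/2.
All of the smuggler's active replies (Route-1, Route-2) yield 15/2, and no column does worse for the inspector. The mix makes the smuggler indifferent and guarantees 15/2, so it is optimal.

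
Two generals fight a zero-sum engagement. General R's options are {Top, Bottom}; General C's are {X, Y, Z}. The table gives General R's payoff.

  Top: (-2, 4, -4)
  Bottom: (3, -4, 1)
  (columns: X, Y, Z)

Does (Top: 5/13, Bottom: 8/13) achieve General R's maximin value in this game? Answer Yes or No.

Against X this mix gives (5/13)·(-2) + (8/13)·3 = 14/13.
Against Y this mix gives (5/13)·4 + (8/13)·(-4) = -12/13.
Against Z this mix gives (5/13)·(-4) + (8/13)·1 = -12/13.
All of General C's active replies (Y, Z) yield -12/13, and no column does worse for General R. The mix makes General C indifferent and guarantees -12/13, so it is optimal.

Yes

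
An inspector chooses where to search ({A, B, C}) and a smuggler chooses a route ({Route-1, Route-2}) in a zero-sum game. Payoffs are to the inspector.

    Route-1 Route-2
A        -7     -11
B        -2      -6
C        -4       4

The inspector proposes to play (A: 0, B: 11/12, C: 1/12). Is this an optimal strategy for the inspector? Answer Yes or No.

Against Route-1 this mix gives (11/12)·(-2) + (1/12)·(-4) = -13/6.
Against Route-2 this mix gives (11/12)·(-6) + (1/12)·4 = -31/6.
The smuggler will play Route-2, holding the inspector to -31/6. Shifting weight toward the row that does better against Route-2 would raise this floor (the equalizing mix achieves -8/3 against both Route-2 and Route-1), so the proposed strategy is not optimal.

No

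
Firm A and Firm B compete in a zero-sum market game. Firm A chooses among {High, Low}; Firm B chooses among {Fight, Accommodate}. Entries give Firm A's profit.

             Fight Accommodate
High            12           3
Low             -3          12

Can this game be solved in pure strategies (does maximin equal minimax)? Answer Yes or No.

No

Row minima: High → 3, Low → -3; maximin = 3.
Column maxima: Fight → 12, Accommodate → 12; minimax = 12.
3 ≠ 12, so no pure-strategy equilibrium exists.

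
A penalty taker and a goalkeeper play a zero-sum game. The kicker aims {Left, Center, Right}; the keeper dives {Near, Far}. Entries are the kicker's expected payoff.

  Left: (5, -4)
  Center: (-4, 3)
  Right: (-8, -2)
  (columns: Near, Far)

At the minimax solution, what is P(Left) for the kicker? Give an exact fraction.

Row minima: Left → -4, Center → -4, Right → -8; maximin = -4.
Column maxima: Near → 5, Far → 3; minimax = 3.
-4 ≠ 3, so there is no saddle point; optimal play is mixed.
Right is strictly dominated by Center, so the kicker never plays it.
On the remaining 2×2 (Left, Center vs Near, Far):
Let the kicker play Left with probability p. Expected payoff against Near: 5p + (-4)(1−p) = 9p − 4; against Far: (-4)p + 3(1−p) = −7p + 3.
Setting these equal: 9p − 4 = −7p + 3 ⇒ 16p = 7 ⇒ p = 7/16, and the value is (9)·(7/16) − 4 = -1/16.
For the keeper: with q = P(Near), equating Left's and Center's payoffs gives 9q − 4 = −7q + 3 ⇒ q = 7/16.

7/16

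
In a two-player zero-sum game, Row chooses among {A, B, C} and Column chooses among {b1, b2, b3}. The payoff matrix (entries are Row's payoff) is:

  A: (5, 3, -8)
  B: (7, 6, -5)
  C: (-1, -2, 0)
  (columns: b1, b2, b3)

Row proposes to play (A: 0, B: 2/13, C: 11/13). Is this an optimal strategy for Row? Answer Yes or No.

Against b1 this mix gives (2/13)·7 + (11/13)·(-1) = 3/13.
Against b2 this mix gives (2/13)·6 + (11/13)·(-2) = -10/13.
Against b3 this mix gives (2/13)·(-5) + (11/13)·0 = -10/13.
All of Column's active replies (b2, b3) yield -10/13, and no column does worse for Row. The mix makes Column indifferent and guarantees -10/13, so it is optimal.

Yes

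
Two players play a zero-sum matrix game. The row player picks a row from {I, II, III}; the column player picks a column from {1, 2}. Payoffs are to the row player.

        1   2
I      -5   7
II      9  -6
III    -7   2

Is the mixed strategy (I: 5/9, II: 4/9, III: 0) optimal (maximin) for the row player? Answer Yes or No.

Against 1 this mix gives (5/9)·(-5) + (4/9)·9 = 11/9.
Against 2 this mix gives (5/9)·7 + (4/9)·(-6) = 11/9.
All of the column player's active replies (1, 2) yield 11/9, and no column does worse for the row player. The mix makes the column player indifferent and guarantees 11/9, so it is optimal.

Yes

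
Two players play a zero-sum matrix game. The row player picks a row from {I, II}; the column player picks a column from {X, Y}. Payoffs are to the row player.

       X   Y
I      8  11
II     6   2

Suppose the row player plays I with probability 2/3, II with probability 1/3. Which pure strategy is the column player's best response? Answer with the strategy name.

If the column player plays X, the row player's expected payoff is (2/3)·8 + (1/3)·6 = 22/3.
If the column player plays Y, the row player's expected payoff is (2/3)·11 + (1/3)·2 = 8.
The column player minimizes the row player's payoff; the smallest is 22/3, so the best response is X.

X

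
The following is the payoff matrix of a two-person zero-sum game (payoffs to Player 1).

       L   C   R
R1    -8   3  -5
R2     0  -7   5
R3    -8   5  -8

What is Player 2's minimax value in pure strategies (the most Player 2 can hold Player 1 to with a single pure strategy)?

0

Column maxima: L → 0, C → 5, R → 5.
The smallest of these is 0.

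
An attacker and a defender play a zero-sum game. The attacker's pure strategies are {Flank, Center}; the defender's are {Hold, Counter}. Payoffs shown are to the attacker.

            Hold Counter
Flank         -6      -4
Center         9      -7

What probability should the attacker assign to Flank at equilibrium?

8/9

Row minima: Flank → -6, Center → -7; maximin = -6.
Column maxima: Hold → 9, Counter → -4; minimax = -4.
-6 ≠ -4, so there is no saddle point; optimal play is mixed.
Let the attacker play Flank with probability p. Expected payoff against Hold: (-6)p + 9(1−p) = −15p + 9; against Counter: (-4)p + (-7)(1−p) = 3p − 7.
Setting these equal: −15p + 9 = 3p − 7 ⇒ −18p = -16 ⇒ p = 8/9, and the value is (-15)·(8/9) + 9 = -13/3.
For the defender: with q = P(Hold), equating Flank's and Center's payoffs gives −2q − 4 = 16q − 7 ⇒ q = 1/6.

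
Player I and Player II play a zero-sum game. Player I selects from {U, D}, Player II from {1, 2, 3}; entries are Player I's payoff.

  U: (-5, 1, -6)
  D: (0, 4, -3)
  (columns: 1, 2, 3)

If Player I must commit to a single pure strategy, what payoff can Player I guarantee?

-3

Row minima: U → -6, D → -3.
The best of these is -3.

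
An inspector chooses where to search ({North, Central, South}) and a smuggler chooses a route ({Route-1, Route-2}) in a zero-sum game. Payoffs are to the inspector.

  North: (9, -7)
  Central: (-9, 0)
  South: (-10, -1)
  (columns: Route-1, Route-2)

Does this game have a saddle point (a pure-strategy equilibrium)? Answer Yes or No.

Row minima: North → -7, Central → -9, South → -10; maximin = -7.
Column maxima: Route-1 → 9, Route-2 → 0; minimax = 0.
-7 ≠ 0, so no pure-strategy equilibrium exists.

No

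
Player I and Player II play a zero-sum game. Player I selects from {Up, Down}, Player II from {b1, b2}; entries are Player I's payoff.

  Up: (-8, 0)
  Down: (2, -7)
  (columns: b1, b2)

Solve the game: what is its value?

-56/17

Row minima: Up → -8, Down → -7; maximin = -7.
Column maxima: b1 → 2, b2 → 0; minimax = 0.
-7 ≠ 0, so there is no saddle point; optimal play is mixed.
Let Player I play Up with probability p. Expected payoff against b1: (-8)p + 2(1−p) = −10p + 2; against b2: 0p + (-7)(1−p) = 7p − 7.
Setting these equal: −10p + 2 = 7p − 7 ⇒ −17p = -9 ⇒ p = 9/17, and the value is (-10)·(9/17) + 2 = -56/17.
For Player II: with q = P(b1), equating Up's and Down's payoffs gives −8q = 9q − 7 ⇒ q = 7/17.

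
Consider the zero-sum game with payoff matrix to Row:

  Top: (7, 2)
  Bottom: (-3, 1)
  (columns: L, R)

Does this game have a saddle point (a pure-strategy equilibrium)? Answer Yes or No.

Row minima: Top → 2, Bottom → -3; maximin = 2.
Column maxima: L → 7, R → 2; minimax = 2.
maximin = minimax = 2, so a saddle point exists.

Yes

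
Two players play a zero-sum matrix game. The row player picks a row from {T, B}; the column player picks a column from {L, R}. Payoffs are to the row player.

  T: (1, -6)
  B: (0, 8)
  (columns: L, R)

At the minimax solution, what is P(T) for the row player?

8/15

Row minima: T → -6, B → 0; maximin = 0.
Column maxima: L → 1, R → 8; minimax = 1.
0 ≠ 1, so there is no saddle point; optimal play is mixed.
Let the row player play T with probability p. Expected payoff against L: 1p + 0(1−p) = p; against R: (-6)p + 8(1−p) = −14p + 8.
Setting these equal: p = −14p + 8 ⇒ 15p = 8 ⇒ p = 8/15, and the value is (1)·(8/15) = 8/15.
For the column player: with q = P(L), equating T's and B's payoffs gives 7q − 6 = −8q + 8 ⇒ q = 14/15.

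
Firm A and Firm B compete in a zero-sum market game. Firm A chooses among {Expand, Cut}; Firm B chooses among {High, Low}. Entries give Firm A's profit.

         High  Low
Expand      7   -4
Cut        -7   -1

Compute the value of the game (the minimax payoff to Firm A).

Row minima: Expand → -4, Cut → -7; maximin = -4.
Column maxima: High → 7, Low → -1; minimax = -1.
-4 ≠ -1, so there is no saddle point; optimal play is mixed.
Let Firm A play Expand with probability p. Expected payoff against High: 7p + (-7)(1−p) = 14p − 7; against Low: (-4)p + (-1)(1−p) = −3p − 1.
Setting these equal: 14p − 7 = −3p − 1 ⇒ 17p = 6 ⇒ p = 6/17, and the value is (14)·(6/17) − 7 = -35/17.
For Firm B: with q = P(High), equating Expand's and Cut's payoffs gives 11q − 4 = −6q − 1 ⇒ q = 3/17.

-35/17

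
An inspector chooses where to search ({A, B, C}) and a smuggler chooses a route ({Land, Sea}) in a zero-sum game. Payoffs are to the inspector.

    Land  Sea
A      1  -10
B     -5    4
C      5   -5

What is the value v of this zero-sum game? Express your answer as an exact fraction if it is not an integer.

Row minima: A → -10, B → -5, C → -5; maximin = -5.
Column maxima: Land → 5, Sea → 4; minimax = 4.
-5 ≠ 4, so there is no saddle point; optimal play is mixed.
A is strictly dominated by C, so the inspector never plays it.
On the remaining 2×2 (B, C vs Land, Sea):
Let the inspector play B with probability p. Expected payoff against Land: (-5)p + 5(1−p) = −10p + 5; against Sea: 4p + (-5)(1−p) = 9p − 5.
Setting these equal: −10p + 5 = 9p − 5 ⇒ −19p = -10 ⇒ p = 10/19, and the value is (-10)·(10/19) + 5 = -5/19.
For the smuggler: with q = P(Land), equating B's and C's payoffs gives −9q + 4 = 10q − 5 ⇒ q = 9/19.

-5/19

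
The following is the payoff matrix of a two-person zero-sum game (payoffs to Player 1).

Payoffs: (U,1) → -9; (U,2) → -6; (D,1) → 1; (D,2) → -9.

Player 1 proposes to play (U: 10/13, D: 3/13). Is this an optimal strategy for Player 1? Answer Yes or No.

Against 1 this mix gives (10/13)·(-9) + (3/13)·1 = -87/13.
Against 2 this mix gives (10/13)·(-6) + (3/13)·(-9) = -87/13.
All of Player 2's active replies (1, 2) yield -87/13, and no column does worse for Player 1. The mix makes Player 2 indifferent and guarantees -87/13, so it is optimal.

Yes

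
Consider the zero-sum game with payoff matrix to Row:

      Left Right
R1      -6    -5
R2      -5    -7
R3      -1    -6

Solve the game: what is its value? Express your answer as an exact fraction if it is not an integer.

-31/6

Row minima: R1 → -6, R2 → -7, R3 → -6; maximin = -6.
Column maxima: Left → -1, Right → -5; minimax = -5.
-6 ≠ -5, so there is no saddle point; optimal play is mixed.
R2 is strictly dominated by R3, so Row never plays it.
On the remaining 2×2 (R1, R3 vs Left, Right):
Let Row play R1 with probability p. Expected payoff against Left: (-6)p + (-1)(1−p) = −5p − 1; against Right: (-5)p + (-6)(1−p) = p − 6.
Setting these equal: −5p − 1 = p − 6 ⇒ −6p = -5 ⇒ p = 5/6, and the value is (-5)·(5/6) − 1 = -31/6.
For Column: with q = P(Left), equating R1's and R3's payoffs gives −q − 5 = 5q − 6 ⇒ q = 1/6.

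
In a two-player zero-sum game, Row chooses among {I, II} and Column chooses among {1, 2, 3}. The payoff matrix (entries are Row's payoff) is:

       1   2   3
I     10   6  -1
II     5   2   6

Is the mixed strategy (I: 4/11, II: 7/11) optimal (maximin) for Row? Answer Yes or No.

Against 1 this mix gives (4/11)·10 + (7/11)·5 = 75/11.
Against 2 this mix gives (4/11)·6 + (7/11)·2 = 38/11.
Against 3 this mix gives (4/11)·(-1) + (7/11)·6 = 38/11.
All of Column's active replies (2, 3) yield 38/11, and no column does worse for Row. The mix makes Column indifferent and guarantees 38/11, so it is optimal.

Yes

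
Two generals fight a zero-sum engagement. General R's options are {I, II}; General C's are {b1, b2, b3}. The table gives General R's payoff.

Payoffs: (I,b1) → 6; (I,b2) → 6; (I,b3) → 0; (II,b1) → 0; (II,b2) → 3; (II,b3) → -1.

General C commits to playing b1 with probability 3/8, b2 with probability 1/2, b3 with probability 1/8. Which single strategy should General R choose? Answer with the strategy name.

Expected payoff of I: (3/8)·6 + (1/2)·6 + (1/8)·0 = 21/4.
Expected payoff of II: (3/8)·0 + (1/2)·3 + (1/8)·(-1) = 11/8.
The largest is 21/4, so General R's best response is I.

I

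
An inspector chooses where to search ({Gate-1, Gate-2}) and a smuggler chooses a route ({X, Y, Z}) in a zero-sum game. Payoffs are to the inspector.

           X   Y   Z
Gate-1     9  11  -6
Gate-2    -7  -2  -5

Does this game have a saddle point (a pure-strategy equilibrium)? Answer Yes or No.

Row minima: Gate-1 → -6, Gate-2 → -7; maximin = -6.
Column maxima: X → 9, Y → 11, Z → -5; minimax = -5.
-6 ≠ -5, so no pure-strategy equilibrium exists.

No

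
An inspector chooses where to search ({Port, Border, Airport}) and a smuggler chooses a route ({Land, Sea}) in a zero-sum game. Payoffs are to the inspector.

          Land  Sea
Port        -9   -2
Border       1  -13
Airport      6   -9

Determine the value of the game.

Row minima: Port → -9, Border → -13, Airport → -9; maximin = -9.
Column maxima: Land → 6, Sea → -2; minimax = -2.
-9 ≠ -2, so there is no saddle point; optimal play is mixed.
Border is strictly dominated by Airport, so the inspector never plays it.
On the remaining 2×2 (Port, Airport vs Land, Sea):
Let the inspector play Port with probability p. Expected payoff against Land: (-9)p + 6(1−p) = −15p + 6; against Sea: (-2)p + (-9)(1−p) = 7p − 9.
Setting these equal: −15p + 6 = 7p − 9 ⇒ −22p = -15 ⇒ p = 15/22, and the value is (-15)·(15/22) + 6 = -93/22.
For the smuggler: with q = P(Land), equating Port's and Airport's payoffs gives −7q − 2 = 15q − 9 ⇒ q = 7/22.

-93/22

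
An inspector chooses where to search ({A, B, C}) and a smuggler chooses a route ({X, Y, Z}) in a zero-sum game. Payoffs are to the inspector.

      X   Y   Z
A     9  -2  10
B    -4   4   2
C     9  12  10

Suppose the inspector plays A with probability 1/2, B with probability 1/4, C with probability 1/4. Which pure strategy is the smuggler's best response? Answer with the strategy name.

Y

If the smuggler plays X, the inspector's expected payoff is (1/2)·9 + (1/4)·(-4) + (1/4)·9 = 23/4.
If the smuggler plays Y, the inspector's expected payoff is (1/2)·(-2) + (1/4)·4 + (1/4)·12 = 3.
If the smuggler plays Z, the inspector's expected payoff is (1/2)·10 + (1/4)·2 + (1/4)·10 = 8.
The smuggler minimizes the inspector's payoff; the smallest is 3, so the best response is Y.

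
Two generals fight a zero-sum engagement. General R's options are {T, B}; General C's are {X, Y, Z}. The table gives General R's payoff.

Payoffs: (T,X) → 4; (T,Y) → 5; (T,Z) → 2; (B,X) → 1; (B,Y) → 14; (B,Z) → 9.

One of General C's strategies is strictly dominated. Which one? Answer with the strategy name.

X holds General R's payoff strictly below Y in every row: 4 < 5, 1 < 14.
So Y is strictly dominated for General C.

Y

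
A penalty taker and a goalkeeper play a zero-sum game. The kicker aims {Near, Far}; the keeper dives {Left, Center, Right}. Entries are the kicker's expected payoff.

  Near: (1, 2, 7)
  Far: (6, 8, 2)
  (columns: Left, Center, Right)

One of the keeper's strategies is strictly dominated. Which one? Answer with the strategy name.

Left holds the kicker's payoff strictly below Center in every row: 1 < 2, 6 < 8.
So Center is strictly dominated for the keeper.

Center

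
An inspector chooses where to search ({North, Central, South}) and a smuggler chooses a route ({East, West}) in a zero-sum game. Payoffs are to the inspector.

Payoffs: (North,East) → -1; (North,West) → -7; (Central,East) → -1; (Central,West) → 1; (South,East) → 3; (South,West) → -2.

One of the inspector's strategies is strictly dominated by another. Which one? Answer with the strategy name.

North

South gives a strictly higher payoff than North against every column: 3 > -1, -2 > -7.
So North is strictly dominated and the inspector never plays it.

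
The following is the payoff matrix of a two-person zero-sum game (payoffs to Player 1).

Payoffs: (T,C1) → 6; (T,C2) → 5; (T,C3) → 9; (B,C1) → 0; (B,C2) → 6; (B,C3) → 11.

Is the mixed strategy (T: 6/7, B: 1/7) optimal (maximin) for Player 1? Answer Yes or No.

Against C1 this mix gives (6/7)·6 + (1/7)·0 = 36/7.
Against C2 this mix gives (6/7)·5 + (1/7)·6 = 36/7.
Against C3 this mix gives (6/7)·9 + (1/7)·11 = 65/7.
All of Player 2's active replies (C1, C2) yield 36/7, and no column does worse for Player 1. The mix makes Player 2 indifferent and guarantees 36/7, so it is optimal.

Yes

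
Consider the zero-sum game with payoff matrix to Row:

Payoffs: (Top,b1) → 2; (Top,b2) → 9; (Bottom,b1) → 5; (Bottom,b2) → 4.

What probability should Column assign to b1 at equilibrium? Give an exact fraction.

5/8

Row minima: Top → 2, Bottom → 4; maximin = 4.
Column maxima: b1 → 5, b2 → 9; minimax = 5.
4 ≠ 5, so there is no saddle point; optimal play is mixed.
Let Row play Top with probability p. Expected payoff against b1: 2p + 5(1−p) = −3p + 5; against b2: 9p + 4(1−p) = 5p + 4.
Setting these equal: −3p + 5 = 5p + 4 ⇒ −8p = -1 ⇒ p = 1/8, and the value is (-3)·(1/8) + 5 = 37/8.
For Column: with q = P(b1), equating Top's and Bottom's payoffs gives −7q + 9 = q + 4 ⇒ q = 5/8.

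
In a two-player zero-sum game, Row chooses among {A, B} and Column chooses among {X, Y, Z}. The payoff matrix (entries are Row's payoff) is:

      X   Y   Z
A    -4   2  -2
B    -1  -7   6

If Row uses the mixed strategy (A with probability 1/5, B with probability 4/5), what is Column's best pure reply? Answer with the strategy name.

Y

If Column plays X, Row's expected payoff is (1/5)·(-4) + (4/5)·(-1) = -8/5.
If Column plays Y, Row's expected payoff is (1/5)·2 + (4/5)·(-7) = -26/5.
If Column plays Z, Row's expected payoff is (1/5)·(-2) + (4/5)·6 = 22/5.
Column minimizes Row's payoff; the smallest is -26/5, so the best response is Y.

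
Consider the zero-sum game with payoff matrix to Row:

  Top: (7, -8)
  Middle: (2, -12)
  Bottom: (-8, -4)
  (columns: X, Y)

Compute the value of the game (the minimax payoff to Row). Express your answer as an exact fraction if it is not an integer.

Row minima: Top → -8, Middle → -12, Bottom → -8; maximin = -8.
Column maxima: X → 7, Y → -4; minimax = -4.
-8 ≠ -4, so there is no saddle point; optimal play is mixed.
Middle is strictly dominated by Top, so Row never plays it.
On the remaining 2×2 (Top, Bottom vs X, Y):
Let Row play Top with probability p. Expected payoff against X: 7p + (-8)(1−p) = 15p − 8; against Y: (-8)p + (-4)(1−p) = −4p − 4.
Setting these equal: 15p − 8 = −4p − 4 ⇒ 19p = 4 ⇒ p = 4/19, and the value is (15)·(4/19) − 8 = -92/19.
For Column: with q = P(X), equating Top's and Bottom's payoffs gives 15q − 8 = −4q − 4 ⇒ q = 4/19.

-92/19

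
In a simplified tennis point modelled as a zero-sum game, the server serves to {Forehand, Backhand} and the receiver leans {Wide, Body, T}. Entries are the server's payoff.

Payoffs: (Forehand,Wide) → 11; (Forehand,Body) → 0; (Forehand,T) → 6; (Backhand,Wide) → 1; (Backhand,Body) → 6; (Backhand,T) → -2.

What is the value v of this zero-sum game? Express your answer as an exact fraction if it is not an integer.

Row minima: Forehand → 0, Backhand → -2; maximin = 0.
Column maxima: Wide → 11, Body → 6, T → 6; minimax = 6.
0 ≠ 6, so there is no saddle point; optimal play is mixed.
Wide is strictly dominated by T (it gives the server strictly more in every row), so the receiver never plays it.
On the remaining 2×2 (Forehand, Backhand vs Body, T):
Let the server play Forehand with probability p. Expected payoff against Body: 0p + 6(1−p) = −6p + 6; against T: 6p + (-2)(1−p) = 8p − 2.
Setting these equal: −6p + 6 = 8p − 2 ⇒ −14p = -8 ⇒ p = 4/7, and the value is (-6)·(4/7) + 6 = 18/7.
For the receiver: with q = P(Body), equating Forehand's and Backhand's payoffs gives −6q + 6 = 8q − 2 ⇒ q = 4/7.

18/7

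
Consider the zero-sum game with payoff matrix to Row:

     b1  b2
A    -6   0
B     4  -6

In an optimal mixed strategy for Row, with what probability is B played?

Row minima: A → -6, B → -6; maximin = -6.
Column maxima: b1 → 4, b2 → 0; minimax = 0.
-6 ≠ 0, so there is no saddle point; optimal play is mixed.
Let Row play A with probability p. Expected payoff against b1: (-6)p + 4(1−p) = −10p + 4; against b2: 0p + (-6)(1−p) = 6p − 6.
Setting these equal: −10p + 4 = 6p − 6 ⇒ −16p = -10 ⇒ p = 5/8, and the value is (-10)·(5/8) + 4 = -9/4.
For Column: with q = P(b1), equating A's and B's payoffs gives −6q = 10q − 6 ⇒ q = 3/8.

3/8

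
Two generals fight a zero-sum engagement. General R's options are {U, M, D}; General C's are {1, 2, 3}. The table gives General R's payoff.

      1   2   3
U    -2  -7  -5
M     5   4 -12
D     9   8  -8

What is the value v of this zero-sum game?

Row minima: U → -7, M → -12, D → -8; maximin = -7.
Column maxima: 1 → 9, 2 → 8, 3 → -5; minimax = -5.
-7 ≠ -5, so there is no saddle point; optimal play is mixed.
M is strictly dominated by D, so General R never plays it.
1 is strictly dominated by 2 (it gives General R strictly more in every row), so General C never plays it.
On the remaining 2×2 (U, D vs 2, 3):
Let General R play U with probability p. Expected payoff against 2: (-7)p + 8(1−p) = −15p + 8; against 3: (-5)p + (-8)(1−p) = 3p − 8.
Setting these equal: −15p + 8 = 3p − 8 ⇒ −18p = -16 ⇒ p = 8/9, and the value is (-15)·(8/9) + 8 = -16/3.
For General C: with q = P(2), equating U's and D's payoffs gives −2q − 5 = 16q − 8 ⇒ q = 1/6.

-16/3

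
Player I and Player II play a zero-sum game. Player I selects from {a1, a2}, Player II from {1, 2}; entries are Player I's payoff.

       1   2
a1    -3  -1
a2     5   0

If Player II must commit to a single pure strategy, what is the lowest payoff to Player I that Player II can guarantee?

Column maxima: 1 → 5, 2 → 0.
The smallest of these is 0.

0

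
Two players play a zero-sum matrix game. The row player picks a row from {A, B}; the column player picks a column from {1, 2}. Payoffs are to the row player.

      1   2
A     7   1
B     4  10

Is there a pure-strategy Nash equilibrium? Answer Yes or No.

No

Row minima: A → 1, B → 4; maximin = 4.
Column maxima: 1 → 7, 2 → 10; minimax = 7.
4 ≠ 7, so no pure-strategy equilibrium exists.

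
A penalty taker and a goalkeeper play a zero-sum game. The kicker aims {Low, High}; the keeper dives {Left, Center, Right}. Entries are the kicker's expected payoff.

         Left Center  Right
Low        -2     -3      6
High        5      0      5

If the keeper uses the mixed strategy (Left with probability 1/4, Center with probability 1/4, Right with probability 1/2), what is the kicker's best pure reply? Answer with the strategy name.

High

Expected payoff of Low: (1/4)·(-2) + (1/4)·(-3) + (1/2)·6 = 7/4.
Expected payoff of High: (1/4)·5 + (1/4)·0 + (1/2)·5 = 15/4.
The largest is 15/4, so the kicker's best response is High.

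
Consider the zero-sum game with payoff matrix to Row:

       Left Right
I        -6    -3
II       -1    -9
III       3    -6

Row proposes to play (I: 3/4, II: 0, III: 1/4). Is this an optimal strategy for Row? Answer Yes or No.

Against Left this mix gives (3/4)·(-6) + (1/4)·3 = -15/4.
Against Right this mix gives (3/4)·(-3) + (1/4)·(-6) = -15/4.
All of Column's active replies (Left, Right) yield -15/4, and no column does worse for Row. The mix makes Column indifferent and guarantees -15/4, so it is optimal.

Yes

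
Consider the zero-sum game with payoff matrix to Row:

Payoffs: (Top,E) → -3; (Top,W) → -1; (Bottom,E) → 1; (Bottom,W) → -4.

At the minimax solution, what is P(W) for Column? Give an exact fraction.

Row minima: Top → -3, Bottom → -4; maximin = -3.
Column maxima: E → 1, W → -1; minimax = -1.
-3 ≠ -1, so there is no saddle point; optimal play is mixed.
Let Row play Top with probability p. Expected payoff against E: (-3)p + 1(1−p) = −4p + 1; against W: (-1)p + (-4)(1−p) = 3p − 4.
Setting these equal: −4p + 1 = 3p − 4 ⇒ −7p = -5 ⇒ p = 5/7, and the value is (-4)·(5/7) + 1 = -13/7.
For Column: with q = P(E), equating Top's and Bottom's payoffs gives −2q − 1 = 5q − 4 ⇒ q = 3/7.

4/7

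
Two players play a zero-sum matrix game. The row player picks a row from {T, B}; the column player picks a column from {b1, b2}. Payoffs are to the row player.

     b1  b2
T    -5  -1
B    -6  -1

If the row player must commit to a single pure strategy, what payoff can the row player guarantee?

Row minima: T → -5, B → -6.
The best of these is -5.

-5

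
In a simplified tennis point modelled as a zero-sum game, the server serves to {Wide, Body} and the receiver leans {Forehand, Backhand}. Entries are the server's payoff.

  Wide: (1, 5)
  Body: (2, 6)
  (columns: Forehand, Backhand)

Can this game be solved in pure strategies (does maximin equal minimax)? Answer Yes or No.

Yes

Row minima: Wide → 1, Body → 2; maximin = 2.
Column maxima: Forehand → 2, Backhand → 6; minimax = 2.
maximin = minimax = 2, so a saddle point exists.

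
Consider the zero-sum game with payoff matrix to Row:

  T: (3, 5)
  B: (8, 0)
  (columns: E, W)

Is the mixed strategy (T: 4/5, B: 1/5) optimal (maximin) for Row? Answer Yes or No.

Against E this mix gives (4/5)·3 + (1/5)·8 = 4.
Against W this mix gives (4/5)·5 + (1/5)·0 = 4.
All of Column's active replies (E, W) yield 4, and no column does worse for Row. The mix makes Column indifferent and guarantees 4, so it is optimal.

Yes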